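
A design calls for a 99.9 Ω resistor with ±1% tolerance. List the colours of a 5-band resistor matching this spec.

white, white, white, gold, brown

99.9 Ω = 999 × 10^-1.
9 → white
9 → white
9 → white
Multiplier 10^-1 → gold.
±1% tolerance → brown.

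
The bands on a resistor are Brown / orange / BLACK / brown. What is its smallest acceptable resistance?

Brown → 1 (first significant figure)
Orange → 3 (second significant figure)
Black → ×1 multiplier
Brown → ±1% tolerance
13 × 1 = 13 Ω
Smallest = 13 × (1 − 1/100) = 12.87 Ω.

12.87 Ω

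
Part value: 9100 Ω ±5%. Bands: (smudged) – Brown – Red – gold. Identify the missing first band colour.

9100 Ω = 91 × 10^2.
The first band gives digit 9 of the significand, and 9 is white.

white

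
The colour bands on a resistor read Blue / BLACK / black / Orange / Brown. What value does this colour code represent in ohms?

600000 Ω

Blue → 6 (first significant figure)
Black → 0 (second significant figure)
Black → 0 (third significant figure)
Orange → ×10^3 multiplier
600 × 1000 = 600000 Ω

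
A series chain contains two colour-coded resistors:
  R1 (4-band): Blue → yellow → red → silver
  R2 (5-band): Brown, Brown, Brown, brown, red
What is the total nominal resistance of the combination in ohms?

R1: blue, yellow → 64; red ×10^2 → 6400 Ω.
R2: brown, brown, brown → 111; brown ×10 → 1110 Ω.
Series: 6400 + 1110 = 7510 Ω.

7510 Ω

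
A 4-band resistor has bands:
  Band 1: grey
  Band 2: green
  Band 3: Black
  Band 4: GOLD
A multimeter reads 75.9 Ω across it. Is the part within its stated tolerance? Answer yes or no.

no

Grey → 8 (first significant figure)
Green → 5 (second significant figure)
Black → ×1 multiplier
Gold → ±5% tolerance
85 × 1 = 85 Ω
Allowed range: 80.75 Ω to 89.25 Ω.
75.9 Ω lies outside that range.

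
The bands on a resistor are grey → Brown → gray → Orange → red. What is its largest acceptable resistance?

Grey → 8 (first significant figure)
Brown → 1 (second significant figure)
Grey → 8 (third significant figure)
Orange → ×10^3 multiplier
Red → ±2% tolerance
818 × 1000 = 818000 Ω
Largest = 818000 × (1 + 2/100) = 834360 Ω.

834360 Ω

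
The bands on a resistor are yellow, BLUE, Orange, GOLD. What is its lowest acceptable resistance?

Yellow → 4 (first significant figure)
Blue → 6 (second significant figure)
Orange → ×10^3 multiplier
Gold → ±5% tolerance
46 × 1000 = 46000 Ω
Lowest = 46000 × (1 − 5/100) = 43700 Ω.

43700 Ω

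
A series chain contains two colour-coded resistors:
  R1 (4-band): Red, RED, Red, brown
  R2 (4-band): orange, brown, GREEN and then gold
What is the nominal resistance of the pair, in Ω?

R1: red, red → 22; red ×10^2 → 2200 Ω.
R2: orange, brown → 31; green ×10^5 → 3100000 Ω.
Series: 2200 + 3100000 = 3102200 Ω.

3102200 Ω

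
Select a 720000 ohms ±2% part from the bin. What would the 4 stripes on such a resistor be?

violet, red, yellow, red

720000 Ω = 72 × 10^4.
7 → violet
2 → red
Multiplier 10^4 → yellow.
±2% tolerance → red.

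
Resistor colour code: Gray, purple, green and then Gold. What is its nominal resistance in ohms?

Grey → 8 (first significant figure)
Violet → 7 (second significant figure)
Green → ×10^5 multiplier
87 × 100000 = 8700000 Ω

8700000 Ω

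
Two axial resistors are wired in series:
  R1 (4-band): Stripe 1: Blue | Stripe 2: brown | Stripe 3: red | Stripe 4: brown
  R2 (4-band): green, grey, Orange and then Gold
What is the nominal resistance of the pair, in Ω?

64100 Ω

R1: blue, brown → 61; red ×10^2 → 6100 Ω.
R2: green, grey → 58; orange ×10^3 → 58000 Ω.
Series: 6100 + 58000 = 64100 Ω.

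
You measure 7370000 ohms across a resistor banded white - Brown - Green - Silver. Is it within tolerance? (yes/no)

no

White → 9 (first significant figure)
Brown → 1 (second significant figure)
Green → ×10^5 multiplier
Silver → ±10% tolerance
91 × 100000 = 9100000 Ω
Allowed range: 8190000 Ω to 10010000 Ω.
7370000 ohms lies outside that range.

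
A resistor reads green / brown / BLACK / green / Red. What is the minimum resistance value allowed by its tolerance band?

Green → 5 (first significant figure)
Brown → 1 (second significant figure)
Black → 0 (third significant figure)
Green → ×10^5 multiplier
Red → ±2% tolerance
510 × 100000 = 51000000 Ω
Minimum = 51000000 × (1 − 2/100) = 49980000 Ω.

49980000 Ω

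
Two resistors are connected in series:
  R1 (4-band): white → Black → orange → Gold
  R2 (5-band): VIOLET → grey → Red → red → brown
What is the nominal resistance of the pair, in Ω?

R1: white, black → 90; orange ×10^3 → 90000 Ω.
R2: violet, grey, red → 782; red ×10^2 → 78200 Ω.
Series: 90000 + 78200 = 168200 Ω.

168200 Ω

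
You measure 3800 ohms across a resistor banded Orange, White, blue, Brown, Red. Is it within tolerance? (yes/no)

no

Orange → 3 (first significant figure)
White → 9 (second significant figure)
Blue → 6 (third significant figure)
Brown → ×10 multiplier
Red → ±2% tolerance
396 × 10 = 3960 Ω
Allowed range: 3880.8 Ω to 4039.2 Ω.
3800 ohms lies outside that range.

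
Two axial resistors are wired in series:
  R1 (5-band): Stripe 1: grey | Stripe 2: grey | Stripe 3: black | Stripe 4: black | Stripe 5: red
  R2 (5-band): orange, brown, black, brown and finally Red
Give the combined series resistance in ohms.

R1: grey, grey, black → 880; black ×1 → 880 Ω.
R2: orange, brown, black → 310; brown ×10 → 3100 Ω.
Series: 880 + 3100 = 3980 Ω.

3980 Ω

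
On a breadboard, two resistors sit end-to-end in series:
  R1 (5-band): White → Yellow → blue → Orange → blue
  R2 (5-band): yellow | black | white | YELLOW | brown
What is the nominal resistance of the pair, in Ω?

5036000 Ω

R1: white, yellow, blue → 946; orange ×10^3 → 946000 Ω.
R2: yellow, black, white → 409; yellow ×10^4 → 4090000 Ω.
Series: 946000 + 4090000 = 5036000 Ω.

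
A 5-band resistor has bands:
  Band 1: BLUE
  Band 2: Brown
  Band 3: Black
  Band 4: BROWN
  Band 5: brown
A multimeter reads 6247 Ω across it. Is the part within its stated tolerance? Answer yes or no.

Blue → 6 (first significant figure)
Brown → 1 (second significant figure)
Black → 0 (third significant figure)
Brown → ×10 multiplier
Brown → ±1% tolerance
610 × 10 = 6100 Ω
Allowed range: 6039 Ω to 6161 Ω.
6247 Ω lies outside that range.

no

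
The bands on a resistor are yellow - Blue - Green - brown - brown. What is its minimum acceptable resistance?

4603.5 Ω

Yellow → 4 (first significant figure)
Blue → 6 (second significant figure)
Green → 5 (third significant figure)
Brown → ×10 multiplier
Brown → ±1% tolerance
465 × 10 = 4650 Ω
Minimum = 4650 × (1 − 1/100) = 4603.5 Ω.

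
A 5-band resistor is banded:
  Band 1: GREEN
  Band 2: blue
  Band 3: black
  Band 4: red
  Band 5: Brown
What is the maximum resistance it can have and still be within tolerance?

56560 Ω

Green → 5 (first significant figure)
Blue → 6 (second significant figure)
Black → 0 (third significant figure)
Red → ×10^2 multiplier
Brown → ±1% tolerance
560 × 100 = 56000 Ω
Maximum = 56000 × (1 + 1/100) = 56560 Ω.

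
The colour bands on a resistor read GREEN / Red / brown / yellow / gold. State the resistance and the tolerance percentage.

Green → 5 (first significant figure)
Red → 2 (second significant figure)
Brown → 1 (third significant figure)
Yellow → ×10^4 multiplier
Gold → ±5% tolerance
521 × 10000 = 5210000 Ω

5210000 Ω ±5%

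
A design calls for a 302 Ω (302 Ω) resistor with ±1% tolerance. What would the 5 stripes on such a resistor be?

302 Ω = 302 × 10^0.
3 → orange
0 → black
2 → red
Multiplier 10^0 → black.
±1% tolerance → brown.

orange, black, red, black, brown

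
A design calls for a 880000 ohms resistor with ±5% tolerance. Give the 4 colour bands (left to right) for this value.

880000 Ω = 88 × 10^4.
8 → grey
8 → grey
Multiplier 10^4 → yellow.
±5% tolerance → gold.

grey, grey, yellow, gold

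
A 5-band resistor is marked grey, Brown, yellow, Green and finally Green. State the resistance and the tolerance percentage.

Grey → 8 (first significant figure)
Brown → 1 (second significant figure)
Yellow → 4 (third significant figure)
Green → ×10^5 multiplier
Green → ±0.5% tolerance
814 × 100000 = 81400000 Ω

81400000 Ω ±0.5%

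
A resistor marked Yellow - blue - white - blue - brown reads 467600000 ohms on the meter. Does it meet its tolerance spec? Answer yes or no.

yes

Yellow → 4 (first significant figure)
Blue → 6 (second significant figure)
White → 9 (third significant figure)
Blue → ×10^6 multiplier
Brown → ±1% tolerance
469 × 1000000 = 469000000 Ω
Allowed range: 464310000 Ω to 473690000 Ω.
467600000 ohms lies inside that range.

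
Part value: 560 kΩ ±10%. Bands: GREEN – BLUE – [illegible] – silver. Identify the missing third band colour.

yellow

560000 Ω = 56 × 10^4.
The third band is the multiplier, 10^4, which is yellow.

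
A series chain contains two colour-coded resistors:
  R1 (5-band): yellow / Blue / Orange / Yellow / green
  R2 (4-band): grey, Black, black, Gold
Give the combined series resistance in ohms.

R1: yellow, blue, orange → 463; yellow ×10^4 → 4630000 Ω.
R2: grey, black → 80; black ×1 → 80 Ω.
Series: 4630000 + 80 = 4630080 Ω.

4630080 Ω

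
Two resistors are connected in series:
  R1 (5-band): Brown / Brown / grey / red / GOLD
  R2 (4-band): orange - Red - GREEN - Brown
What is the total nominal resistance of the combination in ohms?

3211800 Ω

R1: brown, brown, grey → 118; red ×10^2 → 11800 Ω.
R2: orange, red → 32; green ×10^5 → 3200000 Ω.
Series: 11800 + 3200000 = 3211800 Ω.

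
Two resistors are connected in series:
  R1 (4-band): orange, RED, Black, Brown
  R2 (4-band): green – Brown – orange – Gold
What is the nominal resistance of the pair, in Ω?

51032 Ω

R1: orange, red → 32; black ×1 → 32 Ω.
R2: green, brown → 51; orange ×10^3 → 51000 Ω.
Series: 32 + 51000 = 51032 Ω.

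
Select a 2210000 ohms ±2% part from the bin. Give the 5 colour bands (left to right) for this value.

red, red, brown, yellow, red

2210000 Ω = 221 × 10^4.
2 → red
2 → red
1 → brown
Multiplier 10^4 → yellow.
±2% tolerance → red.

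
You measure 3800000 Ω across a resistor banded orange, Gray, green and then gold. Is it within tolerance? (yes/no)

yes

Orange → 3 (first significant figure)
Grey → 8 (second significant figure)
Green → ×10^5 multiplier
Gold → ±5% tolerance
38 × 100000 = 3800000 Ω
Allowed range: 3610000 Ω to 3990000 Ω.
3800000 Ω lies inside that range.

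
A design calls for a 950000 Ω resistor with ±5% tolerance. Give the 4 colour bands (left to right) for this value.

950000 Ω = 95 × 10^4.
9 → white
5 → green
Multiplier 10^4 → yellow.
±5% tolerance → gold.

white, green, yellow, gold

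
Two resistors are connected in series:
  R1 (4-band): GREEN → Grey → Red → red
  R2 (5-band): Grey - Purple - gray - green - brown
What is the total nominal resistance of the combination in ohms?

87805800 Ω

R1: green, grey → 58; red ×10^2 → 5800 Ω.
R2: grey, violet, grey → 878; green ×10^5 → 87800000 Ω.
Series: 5800 + 87800000 = 87805800 Ω.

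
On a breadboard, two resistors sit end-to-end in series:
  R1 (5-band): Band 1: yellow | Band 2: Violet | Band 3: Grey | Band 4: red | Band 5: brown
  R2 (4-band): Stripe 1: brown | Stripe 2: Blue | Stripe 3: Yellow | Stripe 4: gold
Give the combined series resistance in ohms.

207800 Ω

R1: yellow, violet, grey → 478; red ×10^2 → 47800 Ω.
R2: brown, blue → 16; yellow ×10^4 → 160000 Ω.
Series: 47800 + 160000 = 207800 Ω.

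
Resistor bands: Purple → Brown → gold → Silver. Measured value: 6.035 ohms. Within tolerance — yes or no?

no

Violet → 7 (first significant figure)
Brown → 1 (second significant figure)
Gold → ×0.1 multiplier
Silver → ±10% tolerance
71 × 0.1 = 7.1 Ω
Allowed range: 6.39 Ω to 7.81 Ω.
6.035 ohms lies outside that range.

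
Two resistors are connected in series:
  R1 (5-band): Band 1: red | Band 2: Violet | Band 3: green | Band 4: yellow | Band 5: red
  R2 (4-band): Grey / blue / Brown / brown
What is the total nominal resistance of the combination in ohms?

2750860 Ω

R1: red, violet, green → 275; yellow ×10^4 → 2750000 Ω.
R2: grey, blue → 86; brown ×10 → 860 Ω.
Series: 2750000 + 860 = 2750860 Ω.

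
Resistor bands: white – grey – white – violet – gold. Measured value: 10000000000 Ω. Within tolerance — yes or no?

yes

White → 9 (first significant figure)
Grey → 8 (second significant figure)
White → 9 (third significant figure)
Violet → ×10^7 multiplier
Gold → ±5% tolerance
989 × 10000000 = 9890000000 Ω
Allowed range: 9395500000 Ω to 10384500000 Ω.
10000000000 Ω lies inside that range.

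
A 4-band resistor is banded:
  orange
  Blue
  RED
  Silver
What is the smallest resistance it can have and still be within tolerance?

3240 Ω

Orange → 3 (first significant figure)
Blue → 6 (second significant figure)
Red → ×10^2 multiplier
Silver → ±10% tolerance
36 × 100 = 3600 Ω
Smallest = 3600 × (1 − 10/100) = 3240 Ω.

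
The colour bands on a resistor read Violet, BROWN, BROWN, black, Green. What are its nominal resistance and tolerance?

Violet → 7 (first significant figure)
Brown → 1 (second significant figure)
Brown → 1 (third significant figure)
Black → ×1 multiplier
Green → ±0.5% tolerance
711 × 1 = 711 Ω

711 Ω ±0.5%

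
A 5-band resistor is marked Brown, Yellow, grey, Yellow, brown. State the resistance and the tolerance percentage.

Brown → 1 (first significant figure)
Yellow → 4 (second significant figure)
Grey → 8 (third significant figure)
Yellow → ×10^4 multiplier
Brown → ±1% tolerance
148 × 10000 = 1480000 Ω

1480000 Ω ±1%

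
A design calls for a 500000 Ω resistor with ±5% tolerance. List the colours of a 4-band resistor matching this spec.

green, black, yellow, gold

500000 Ω = 50 × 10^4.
5 → green
0 → black
Multiplier 10^4 → yellow.
±5% tolerance → gold.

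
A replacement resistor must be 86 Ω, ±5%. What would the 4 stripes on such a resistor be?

grey, blue, black, gold

86 Ω = 86 × 10^0.
8 → grey
6 → blue
Multiplier 10^0 → black.
±5% tolerance → gold.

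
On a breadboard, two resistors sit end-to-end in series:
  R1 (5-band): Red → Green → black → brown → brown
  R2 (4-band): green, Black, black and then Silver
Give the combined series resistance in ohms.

R1: red, green, black → 250; brown ×10 → 2500 Ω.
R2: green, black → 50; black ×1 → 50 Ω.
Series: 2500 + 50 = 2550 Ω.

2550 Ω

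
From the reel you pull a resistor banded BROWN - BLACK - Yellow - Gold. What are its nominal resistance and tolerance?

Brown → 1 (first significant figure)
Black → 0 (second significant figure)
Yellow → ×10^4 multiplier
Gold → ±5% tolerance
10 × 10000 = 100000 Ω

100000 Ω ±5%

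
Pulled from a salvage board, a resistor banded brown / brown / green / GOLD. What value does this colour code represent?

1100000 Ω

Brown → 1 (first significant figure)
Brown → 1 (second significant figure)
Green → ×10^5 multiplier
11 × 100000 = 1100000 Ω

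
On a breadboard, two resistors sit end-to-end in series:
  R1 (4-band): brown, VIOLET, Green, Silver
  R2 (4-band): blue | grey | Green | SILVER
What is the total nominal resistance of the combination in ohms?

R1: brown, violet → 17; green ×10^5 → 1700000 Ω.
R2: blue, grey → 68; green ×10^5 → 6800000 Ω.
Series: 1700000 + 6800000 = 8500000 Ω.

8500000 Ω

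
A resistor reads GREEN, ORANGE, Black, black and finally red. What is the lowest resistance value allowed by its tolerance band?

519.4 Ω

Green → 5 (first significant figure)
Orange → 3 (second significant figure)
Black → 0 (third significant figure)
Black → ×1 multiplier
Red → ±2% tolerance
530 × 1 = 530 Ω
Lowest = 530 × (1 − 2/100) = 519.4 Ω.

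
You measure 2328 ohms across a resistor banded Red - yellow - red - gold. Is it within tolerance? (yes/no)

Red → 2 (first significant figure)
Yellow → 4 (second significant figure)
Red → ×10^2 multiplier
Gold → ±5% tolerance
24 × 100 = 2400 Ω
Allowed range: 2280 Ω to 2520 Ω.
2328 ohms lies inside that range.

yes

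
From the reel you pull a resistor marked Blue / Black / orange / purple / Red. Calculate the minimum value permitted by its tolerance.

Blue → 6 (first significant figure)
Black → 0 (second significant figure)
Orange → 3 (third significant figure)
Violet → ×10^7 multiplier
Red → ±2% tolerance
603 × 10000000 = 6030000000 Ω
Minimum = 6030000000 × (1 − 2/100) = 5909400000 Ω.

5909400000 Ω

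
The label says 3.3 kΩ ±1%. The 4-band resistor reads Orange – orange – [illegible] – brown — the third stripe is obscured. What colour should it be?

3300 Ω = 33 × 10^2.
The third band is the multiplier, 10^2, which is red.

red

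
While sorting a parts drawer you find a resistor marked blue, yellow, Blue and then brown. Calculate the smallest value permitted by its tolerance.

Blue → 6 (first significant figure)
Yellow → 4 (second significant figure)
Blue → ×10^6 multiplier
Brown → ±1% tolerance
64 × 1000000 = 64000000 Ω
Smallest = 64000000 × (1 − 1/100) = 63360000 Ω.

63360000 Ω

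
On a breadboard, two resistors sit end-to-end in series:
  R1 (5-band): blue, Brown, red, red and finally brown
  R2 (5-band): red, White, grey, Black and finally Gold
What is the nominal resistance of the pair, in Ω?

61498 Ω

R1: blue, brown, red → 612; red ×10^2 → 61200 Ω.
R2: red, white, grey → 298; black ×1 → 298 Ω.
Series: 61200 + 298 = 61498 Ω.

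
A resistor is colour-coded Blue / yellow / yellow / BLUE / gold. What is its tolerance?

±5%

The last band, gold, is the tolerance band.
Gold corresponds to ±5%.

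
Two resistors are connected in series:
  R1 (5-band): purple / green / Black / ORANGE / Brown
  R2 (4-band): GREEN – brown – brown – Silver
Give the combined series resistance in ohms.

R1: violet, green, black → 750; orange ×10^3 → 750000 Ω.
R2: green, brown → 51; brown ×10 → 510 Ω.
Series: 750000 + 510 = 750510 Ω.

750510 Ω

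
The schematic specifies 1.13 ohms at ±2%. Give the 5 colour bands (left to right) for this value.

brown, brown, orange, silver, red

1.13 Ω = 113 × 10^-2.
1 → brown
1 → brown
3 → orange
Multiplier 10^-2 → silver.
±2% tolerance → red.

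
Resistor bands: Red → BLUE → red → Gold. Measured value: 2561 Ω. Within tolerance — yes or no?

yes

Red → 2 (first significant figure)
Blue → 6 (second significant figure)
Red → ×10^2 multiplier
Gold → ±5% tolerance
26 × 100 = 2600 Ω
Allowed range: 2470 Ω to 2730 Ω.
2561 Ω lies inside that range.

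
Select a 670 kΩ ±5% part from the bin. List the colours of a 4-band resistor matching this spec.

blue, violet, yellow, gold

670000 Ω = 67 × 10^4.
6 → blue
7 → violet
Multiplier 10^4 → yellow.
±5% tolerance → gold.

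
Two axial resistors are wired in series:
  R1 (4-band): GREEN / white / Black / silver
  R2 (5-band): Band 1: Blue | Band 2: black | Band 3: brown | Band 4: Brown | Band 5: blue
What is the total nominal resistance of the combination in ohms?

6069 Ω

R1: green, white → 59; black ×1 → 59 Ω.
R2: blue, black, brown → 601; brown ×10 → 6010 Ω.
Series: 59 + 6010 = 6069 Ω.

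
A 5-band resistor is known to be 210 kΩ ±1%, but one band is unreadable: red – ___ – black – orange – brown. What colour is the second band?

brown

210000 Ω = 210 × 10^3.
The second band gives digit 1 of the significand, and 1 is brown.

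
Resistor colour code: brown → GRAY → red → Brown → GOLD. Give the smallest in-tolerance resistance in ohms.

Brown → 1 (first significant figure)
Grey → 8 (second significant figure)
Red → 2 (third significant figure)
Brown → ×10 multiplier
Gold → ±5% tolerance
182 × 10 = 1820 Ω
Smallest = 1820 × (1 − 5/100) = 1729 Ω.

1729 Ω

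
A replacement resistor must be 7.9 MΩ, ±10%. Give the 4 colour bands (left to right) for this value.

violet, white, green, silver

7900000 Ω = 79 × 10^5.
7 → violet
9 → white
Multiplier 10^5 → green.
±10% tolerance → silver.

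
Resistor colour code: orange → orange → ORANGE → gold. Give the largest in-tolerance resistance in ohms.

Orange → 3 (first significant figure)
Orange → 3 (second significant figure)
Orange → ×10^3 multiplier
Gold → ±5% tolerance
33 × 1000 = 33000 Ω
Largest = 33000 × (1 + 5/100) = 34650 Ω.

34650 Ω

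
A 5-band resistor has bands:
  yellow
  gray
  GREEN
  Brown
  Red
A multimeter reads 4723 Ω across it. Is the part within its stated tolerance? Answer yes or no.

Yellow → 4 (first significant figure)
Grey → 8 (second significant figure)
Green → 5 (third significant figure)
Brown → ×10 multiplier
Red → ±2% tolerance
485 × 10 = 4850 Ω
Allowed range: 4753 Ω to 4947 Ω.
4723 Ω lies outside that range.

no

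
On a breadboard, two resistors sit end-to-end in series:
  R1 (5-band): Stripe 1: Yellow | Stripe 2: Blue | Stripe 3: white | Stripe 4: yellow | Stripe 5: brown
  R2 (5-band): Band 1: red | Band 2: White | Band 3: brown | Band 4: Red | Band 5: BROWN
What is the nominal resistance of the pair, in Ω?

R1: yellow, blue, white → 469; yellow ×10^4 → 4690000 Ω.
R2: red, white, brown → 291; red ×10^2 → 29100 Ω.
Series: 4690000 + 29100 = 4719100 Ω.

4719100 Ω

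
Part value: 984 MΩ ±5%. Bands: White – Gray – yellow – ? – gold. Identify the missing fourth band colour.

984000000 Ω = 984 × 10^6.
The fourth band is the multiplier, 10^6, which is blue.

blue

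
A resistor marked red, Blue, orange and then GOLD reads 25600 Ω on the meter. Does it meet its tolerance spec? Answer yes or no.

yes

Red → 2 (first significant figure)
Blue → 6 (second significant figure)
Orange → ×10^3 multiplier
Gold → ±5% tolerance
26 × 1000 = 26000 Ω
Allowed range: 24700 Ω to 27300 Ω.
25600 Ω lies inside that range.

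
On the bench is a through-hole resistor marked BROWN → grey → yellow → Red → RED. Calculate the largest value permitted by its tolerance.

18768 Ω

Brown → 1 (first significant figure)
Grey → 8 (second significant figure)
Yellow → 4 (third significant figure)
Red → ×10^2 multiplier
Red → ±2% tolerance
184 × 100 = 18400 Ω
Largest = 18400 × (1 + 2/100) = 18768 Ω.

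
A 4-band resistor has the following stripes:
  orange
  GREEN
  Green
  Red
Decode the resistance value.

3500000 Ω

Orange → 3 (first significant figure)
Green → 5 (second significant figure)
Green → ×10^5 multiplier
35 × 100000 = 3500000 Ω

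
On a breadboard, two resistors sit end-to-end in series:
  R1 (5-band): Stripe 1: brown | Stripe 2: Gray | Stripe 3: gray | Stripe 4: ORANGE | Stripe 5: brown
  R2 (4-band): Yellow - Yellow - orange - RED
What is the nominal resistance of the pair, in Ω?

R1: brown, grey, grey → 188; orange ×10^3 → 188000 Ω.
R2: yellow, yellow → 44; orange ×10^3 → 44000 Ω.
Series: 188000 + 44000 = 232000 Ω.

232000 Ω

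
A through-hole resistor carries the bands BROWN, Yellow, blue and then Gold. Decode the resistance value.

14000000 Ω

Brown → 1 (first significant figure)
Yellow → 4 (second significant figure)
Blue → ×10^6 multiplier
14 × 1000000 = 14000000 Ω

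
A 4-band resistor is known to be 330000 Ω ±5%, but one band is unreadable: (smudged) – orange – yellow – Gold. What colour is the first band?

330000 Ω = 33 × 10^4.
The first band gives digit 3 of the significand, and 3 is orange.

orange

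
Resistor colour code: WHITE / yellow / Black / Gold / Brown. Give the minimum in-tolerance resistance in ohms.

White → 9 (first significant figure)
Yellow → 4 (second significant figure)
Black → 0 (third significant figure)
Gold → ×0.1 multiplier
Brown → ±1% tolerance
940 × 0.1 = 94 Ω
Minimum = 94 × (1 − 1/100) = 93.06 Ω.

93.06 Ω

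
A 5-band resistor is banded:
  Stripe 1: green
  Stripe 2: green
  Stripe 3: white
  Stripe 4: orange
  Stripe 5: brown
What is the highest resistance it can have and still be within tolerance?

564590 Ω

Green → 5 (first significant figure)
Green → 5 (second significant figure)
White → 9 (third significant figure)
Orange → ×10^3 multiplier
Brown → ±1% tolerance
559 × 1000 = 559000 Ω
Highest = 559000 × (1 + 1/100) = 564590 Ω.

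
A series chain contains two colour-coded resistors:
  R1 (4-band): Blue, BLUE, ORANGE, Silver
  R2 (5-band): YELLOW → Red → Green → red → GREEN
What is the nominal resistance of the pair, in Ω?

R1: blue, blue → 66; orange ×10^3 → 66000 Ω.
R2: yellow, red, green → 425; red ×10^2 → 42500 Ω.
Series: 66000 + 42500 = 108500 Ω.

108500 Ω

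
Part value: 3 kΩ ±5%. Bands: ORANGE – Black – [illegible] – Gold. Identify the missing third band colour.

3000 Ω = 30 × 10^2.
The third band is the multiplier, 10^2, which is red.

red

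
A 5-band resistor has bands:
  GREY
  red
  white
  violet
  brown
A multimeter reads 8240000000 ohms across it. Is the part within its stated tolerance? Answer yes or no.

Grey → 8 (first significant figure)
Red → 2 (second significant figure)
White → 9 (third significant figure)
Violet → ×10^7 multiplier
Brown → ±1% tolerance
829 × 10000000 = 8290000000 Ω
Allowed range: 8207100000 Ω to 8372900000 Ω.
8240000000 ohms lies inside that range.

yes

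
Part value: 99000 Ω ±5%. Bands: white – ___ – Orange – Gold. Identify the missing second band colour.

white

99000 Ω = 99 × 10^3.
The second band gives digit 9 of the significand, and 9 is white.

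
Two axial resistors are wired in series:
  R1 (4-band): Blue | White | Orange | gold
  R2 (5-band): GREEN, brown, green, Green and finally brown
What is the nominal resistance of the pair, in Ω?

51569000 Ω

R1: blue, white → 69; orange ×10^3 → 69000 Ω.
R2: green, brown, green → 515; green ×10^5 → 51500000 Ω.
Series: 69000 + 51500000 = 51569000 Ω.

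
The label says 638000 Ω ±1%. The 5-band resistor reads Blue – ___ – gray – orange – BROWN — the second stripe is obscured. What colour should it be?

orange

638000 Ω = 638 × 10^3.
The second band gives digit 3 of the significand, and 3 is orange.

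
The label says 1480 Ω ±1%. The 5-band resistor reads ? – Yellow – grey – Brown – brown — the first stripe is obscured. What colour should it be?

1480 Ω = 148 × 10^1.
The first band gives digit 1 of the significand, and 1 is brown.

brown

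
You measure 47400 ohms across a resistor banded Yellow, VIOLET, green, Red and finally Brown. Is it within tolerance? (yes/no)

Yellow → 4 (first significant figure)
Violet → 7 (second significant figure)
Green → 5 (third significant figure)
Red → ×10^2 multiplier
Brown → ±1% tolerance
475 × 100 = 47500 Ω
Allowed range: 47025 Ω to 47975 Ω.
47400 ohms lies inside that range.

yes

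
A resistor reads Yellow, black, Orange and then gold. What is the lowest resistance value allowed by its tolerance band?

38000 Ω

Yellow → 4 (first significant figure)
Black → 0 (second significant figure)
Orange → ×10^3 multiplier
Gold → ±5% tolerance
40 × 1000 = 40000 Ω
Lowest = 40000 × (1 − 5/100) = 38000 Ω.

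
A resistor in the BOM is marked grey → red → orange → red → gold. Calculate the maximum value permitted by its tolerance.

Grey → 8 (first significant figure)
Red → 2 (second significant figure)
Orange → 3 (third significant figure)
Red → ×10^2 multiplier
Gold → ±5% tolerance
823 × 100 = 82300 Ω
Maximum = 82300 × (1 + 5/100) = 86415 Ω.

86415 Ω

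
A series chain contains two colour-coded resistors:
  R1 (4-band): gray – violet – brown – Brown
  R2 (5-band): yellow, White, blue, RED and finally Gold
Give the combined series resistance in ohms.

50470 Ω

R1: grey, violet → 87; brown ×10 → 870 Ω.
R2: yellow, white, blue → 496; red ×10^2 → 49600 Ω.
Series: 870 + 49600 = 50470 Ω.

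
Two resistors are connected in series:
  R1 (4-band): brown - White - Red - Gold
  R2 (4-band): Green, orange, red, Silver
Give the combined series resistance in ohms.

7200 Ω

R1: brown, white → 19; red ×10^2 → 1900 Ω.
R2: green, orange → 53; red ×10^2 → 5300 Ω.
Series: 1900 + 5300 = 7200 Ω.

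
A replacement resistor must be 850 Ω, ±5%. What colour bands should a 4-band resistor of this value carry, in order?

grey, green, brown, gold

850 Ω = 85 × 10^1.
8 → grey
5 → green
Multiplier 10^1 → brown.
±5% tolerance → gold.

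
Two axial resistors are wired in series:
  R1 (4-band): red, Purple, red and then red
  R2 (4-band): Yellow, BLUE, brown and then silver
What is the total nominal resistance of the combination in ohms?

R1: red, violet → 27; red ×10^2 → 2700 Ω.
R2: yellow, blue → 46; brown ×10 → 460 Ω.
Series: 2700 + 460 = 3160 Ω.

3160 Ω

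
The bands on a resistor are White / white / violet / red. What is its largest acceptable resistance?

1009800000 Ω

White → 9 (first significant figure)
White → 9 (second significant figure)
Violet → ×10^7 multiplier
Red → ±2% tolerance
99 × 10000000 = 990000000 Ω
Largest = 990000000 × (1 + 2/100) = 1009800000 Ω.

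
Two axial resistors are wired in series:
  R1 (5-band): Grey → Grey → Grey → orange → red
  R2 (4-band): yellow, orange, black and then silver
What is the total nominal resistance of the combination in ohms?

888043 Ω

R1: grey, grey, grey → 888; orange ×10^3 → 888000 Ω.
R2: yellow, orange → 43; black ×1 → 43 Ω.
Series: 888000 + 43 = 888043 Ω.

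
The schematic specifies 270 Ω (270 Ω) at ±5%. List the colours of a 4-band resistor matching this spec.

red, violet, brown, gold

270 Ω = 27 × 10^1.
2 → red
7 → violet
Multiplier 10^1 → brown.
±5% tolerance → gold.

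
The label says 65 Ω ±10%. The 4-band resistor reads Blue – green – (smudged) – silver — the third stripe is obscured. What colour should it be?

black

65 Ω = 65 × 10^0.
The third band is the multiplier, 10^0, which is black.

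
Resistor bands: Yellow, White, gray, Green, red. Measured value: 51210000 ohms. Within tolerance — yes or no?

no

Yellow → 4 (first significant figure)
White → 9 (second significant figure)
Grey → 8 (third significant figure)
Green → ×10^5 multiplier
Red → ±2% tolerance
498 × 100000 = 49800000 Ω
Allowed range: 48804000 Ω to 50796000 Ω.
51210000 ohms lies outside that range.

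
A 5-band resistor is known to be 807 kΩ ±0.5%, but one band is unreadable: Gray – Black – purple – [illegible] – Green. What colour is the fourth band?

orange

807000 Ω = 807 × 10^3.
The fourth band is the multiplier, 10^3, which is orange.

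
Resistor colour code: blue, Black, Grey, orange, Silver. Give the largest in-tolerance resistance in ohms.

668800 Ω

Blue → 6 (first significant figure)
Black → 0 (second significant figure)
Grey → 8 (third significant figure)
Orange → ×10^3 multiplier
Silver → ±10% tolerance
608 × 1000 = 608000 Ω
Largest = 608000 × (1 + 10/100) = 668800 Ω.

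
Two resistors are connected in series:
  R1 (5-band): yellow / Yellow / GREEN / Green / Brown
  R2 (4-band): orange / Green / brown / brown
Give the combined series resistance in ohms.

R1: yellow, yellow, green → 445; green ×10^5 → 44500000 Ω.
R2: orange, green → 35; brown ×10 → 350 Ω.
Series: 44500000 + 350 = 44500350 Ω.

44500350 Ω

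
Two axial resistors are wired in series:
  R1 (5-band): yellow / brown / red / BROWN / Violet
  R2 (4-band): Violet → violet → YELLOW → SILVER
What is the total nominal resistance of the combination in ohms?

R1: yellow, brown, red → 412; brown ×10 → 4120 Ω.
R2: violet, violet → 77; yellow ×10^4 → 770000 Ω.
Series: 4120 + 770000 = 774120 Ω.

774120 Ω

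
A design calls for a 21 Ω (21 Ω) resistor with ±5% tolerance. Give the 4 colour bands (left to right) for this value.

red, brown, black, gold

21 Ω = 21 × 10^0.
2 → red
1 → brown
Multiplier 10^0 → black.
±5% tolerance → gold.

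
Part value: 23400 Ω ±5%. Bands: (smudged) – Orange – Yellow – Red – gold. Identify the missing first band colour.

red

23400 Ω = 234 × 10^2.
The first band gives digit 2 of the significand, and 2 is red.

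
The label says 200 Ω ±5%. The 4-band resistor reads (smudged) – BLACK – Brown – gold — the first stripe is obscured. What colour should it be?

red

200 Ω = 20 × 10^1.
The first band gives digit 2 of the significand, and 2 is red.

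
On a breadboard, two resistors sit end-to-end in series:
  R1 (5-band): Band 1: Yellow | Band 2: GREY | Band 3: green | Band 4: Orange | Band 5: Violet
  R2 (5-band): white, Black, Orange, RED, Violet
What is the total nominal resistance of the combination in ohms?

575300 Ω

R1: yellow, grey, green → 485; orange ×10^3 → 485000 Ω.
R2: white, black, orange → 903; red ×10^2 → 90300 Ω.
Series: 485000 + 90300 = 575300 Ω.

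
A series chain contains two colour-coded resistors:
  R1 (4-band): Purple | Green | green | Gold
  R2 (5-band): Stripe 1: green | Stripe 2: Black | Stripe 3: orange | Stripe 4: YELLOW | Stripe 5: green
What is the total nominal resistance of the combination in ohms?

12530000 Ω

R1: violet, green → 75; green ×10^5 → 7500000 Ω.
R2: green, black, orange → 503; yellow ×10^4 → 5030000 Ω.
Series: 7500000 + 5030000 = 12530000 Ω.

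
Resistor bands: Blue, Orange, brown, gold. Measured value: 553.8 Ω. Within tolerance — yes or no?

no

Blue → 6 (first significant figure)
Orange → 3 (second significant figure)
Brown → ×10 multiplier
Gold → ±5% tolerance
63 × 10 = 630 Ω
Allowed range: 598.5 Ω to 661.5 Ω.
553.8 Ω lies outside that range.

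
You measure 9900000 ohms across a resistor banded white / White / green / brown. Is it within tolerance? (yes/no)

yes

White → 9 (first significant figure)
White → 9 (second significant figure)
Green → ×10^5 multiplier
Brown → ±1% tolerance
99 × 100000 = 9900000 Ω
Allowed range: 9801000 Ω to 9999000 Ω.
9900000 ohms lies inside that range.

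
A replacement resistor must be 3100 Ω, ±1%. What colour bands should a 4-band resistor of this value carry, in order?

3100 Ω = 31 × 10^2.
3 → orange
1 → brown
Multiplier 10^2 → red.
±1% tolerance → brown.

orange, brown, red, brown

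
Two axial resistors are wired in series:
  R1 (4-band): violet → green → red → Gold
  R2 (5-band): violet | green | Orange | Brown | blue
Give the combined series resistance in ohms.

15030 Ω

R1: violet, green → 75; red ×10^2 → 7500 Ω.
R2: violet, green, orange → 753; brown ×10 → 7530 Ω.
Series: 7500 + 7530 = 15030 Ω.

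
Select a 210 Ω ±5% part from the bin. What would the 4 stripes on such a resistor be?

red, brown, brown, gold

210 Ω = 21 × 10^1.
2 → red
1 → brown
Multiplier 10^1 → brown.
±5% tolerance → gold.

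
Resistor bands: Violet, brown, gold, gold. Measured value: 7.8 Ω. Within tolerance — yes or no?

Violet → 7 (first significant figure)
Brown → 1 (second significant figure)
Gold → ×0.1 multiplier
Gold → ±5% tolerance
71 × 0.1 = 7.1 Ω
Allowed range: 6.745 Ω to 7.455 Ω.
7.8 Ω lies outside that range.

no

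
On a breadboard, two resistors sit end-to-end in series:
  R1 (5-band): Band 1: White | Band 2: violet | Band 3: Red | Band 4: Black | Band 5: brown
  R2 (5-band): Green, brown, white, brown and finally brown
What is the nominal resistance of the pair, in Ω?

R1: white, violet, red → 972; black ×1 → 972 Ω.
R2: green, brown, white → 519; brown ×10 → 5190 Ω.
Series: 972 + 5190 = 6162 Ω.

6162 Ω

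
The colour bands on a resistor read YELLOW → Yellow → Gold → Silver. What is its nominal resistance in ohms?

4.4 Ω

Yellow → 4 (first significant figure)
Yellow → 4 (second significant figure)
Gold → ×0.1 multiplier
44 × 0.1 = 4.4 Ω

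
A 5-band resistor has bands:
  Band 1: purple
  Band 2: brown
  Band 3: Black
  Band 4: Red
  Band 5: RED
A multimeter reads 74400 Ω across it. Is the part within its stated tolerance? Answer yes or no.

Violet → 7 (first significant figure)
Brown → 1 (second significant figure)
Black → 0 (third significant figure)
Red → ×10^2 multiplier
Red → ±2% tolerance
710 × 100 = 71000 Ω
Allowed range: 69580 Ω to 72420 Ω.
74400 Ω lies outside that range.

no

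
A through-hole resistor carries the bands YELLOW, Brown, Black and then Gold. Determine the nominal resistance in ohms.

41 Ω

Yellow → 4 (first significant figure)
Brown → 1 (second significant figure)
Black → ×1 multiplier
41 × 1 = 41 Ω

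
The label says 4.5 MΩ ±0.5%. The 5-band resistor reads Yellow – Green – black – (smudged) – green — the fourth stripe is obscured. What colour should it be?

4500000 Ω = 450 × 10^4.
The fourth band is the multiplier, 10^4, which is yellow.

yellow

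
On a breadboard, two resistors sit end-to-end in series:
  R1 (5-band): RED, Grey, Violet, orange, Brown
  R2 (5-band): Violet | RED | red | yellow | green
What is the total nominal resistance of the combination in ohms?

R1: red, grey, violet → 287; orange ×10^3 → 287000 Ω.
R2: violet, red, red → 722; yellow ×10^4 → 7220000 Ω.
Series: 287000 + 7220000 = 7507000 Ω.

7507000 Ω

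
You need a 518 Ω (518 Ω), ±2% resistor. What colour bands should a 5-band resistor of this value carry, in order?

green, brown, grey, black, red

518 Ω = 518 × 10^0.
5 → green
1 → brown
8 → grey
Multiplier 10^0 → black.
±2% tolerance → red.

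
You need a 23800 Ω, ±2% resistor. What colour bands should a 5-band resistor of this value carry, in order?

red, orange, grey, red, red

23800 Ω = 238 × 10^2.
2 → red
3 → orange
8 → grey
Multiplier 10^2 → red.
±2% tolerance → red.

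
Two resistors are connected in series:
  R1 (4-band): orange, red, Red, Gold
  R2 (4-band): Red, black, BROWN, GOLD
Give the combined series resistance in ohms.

R1: orange, red → 32; red ×10^2 → 3200 Ω.
R2: red, black → 20; brown ×10 → 200 Ω.
Series: 3200 + 200 = 3400 Ω.

3400 Ω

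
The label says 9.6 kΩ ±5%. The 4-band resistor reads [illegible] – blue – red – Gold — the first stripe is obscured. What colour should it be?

9600 Ω = 96 × 10^2.
The first band gives digit 9 of the significand, and 9 is white.

white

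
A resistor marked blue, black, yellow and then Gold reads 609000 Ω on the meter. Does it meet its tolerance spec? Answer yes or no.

Blue → 6 (first significant figure)
Black → 0 (second significant figure)
Yellow → ×10^4 multiplier
Gold → ±5% tolerance
60 × 10000 = 600000 Ω
Allowed range: 570000 Ω to 630000 Ω.
609000 Ω lies inside that range.

yes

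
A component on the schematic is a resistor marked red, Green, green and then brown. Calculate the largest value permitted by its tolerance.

2525000 Ω

Red → 2 (first significant figure)
Green → 5 (second significant figure)
Green → ×10^5 multiplier
Brown → ±1% tolerance
25 × 100000 = 2500000 Ω
Largest = 2500000 × (1 + 1/100) = 2525000 Ω.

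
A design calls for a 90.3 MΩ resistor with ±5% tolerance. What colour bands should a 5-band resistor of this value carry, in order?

90300000 Ω = 903 × 10^5.
9 → white
0 → black
3 → orange
Multiplier 10^5 → green.
±5% tolerance → gold.

white, black, orange, green, gold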